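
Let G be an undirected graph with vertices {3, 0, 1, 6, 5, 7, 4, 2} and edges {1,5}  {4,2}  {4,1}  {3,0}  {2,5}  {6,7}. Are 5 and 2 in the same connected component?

From 5 we can reach 1, 2, 4, 5, which includes 2.

Yes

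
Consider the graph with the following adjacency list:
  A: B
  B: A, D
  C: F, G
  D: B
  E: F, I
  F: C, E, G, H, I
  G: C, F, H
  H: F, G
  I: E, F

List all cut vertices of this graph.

Removing B increases the component count from 2 to 3, so B is a cut vertex.
Removing F increases the component count from 2 to 3, so F is a cut vertex.
By contrast removing A leaves 2 components; it is not a cut vertex. No other vertex is a cut vertex either.

B, F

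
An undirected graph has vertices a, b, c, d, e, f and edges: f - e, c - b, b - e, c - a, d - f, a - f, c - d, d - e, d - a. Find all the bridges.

none

The edges on the cycle c-b-e-d-c are not bridges since each lies on that cycle.
Every edge lies on some cycle, so there are no bridges.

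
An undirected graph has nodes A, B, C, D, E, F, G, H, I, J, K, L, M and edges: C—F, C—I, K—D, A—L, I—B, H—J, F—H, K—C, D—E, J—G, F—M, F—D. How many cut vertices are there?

6

Removing C increases the component count from 2 to 3, so C is a cut vertex.
Removing D increases the component count from 2 to 3, so D is a cut vertex.
Removing F increases the component count from 2 to 4, so F is a cut vertex.
Likewise H, I, J are cut vertices.
By contrast removing B leaves 2 components; it is not a cut vertex. No other vertex is a cut vertex either.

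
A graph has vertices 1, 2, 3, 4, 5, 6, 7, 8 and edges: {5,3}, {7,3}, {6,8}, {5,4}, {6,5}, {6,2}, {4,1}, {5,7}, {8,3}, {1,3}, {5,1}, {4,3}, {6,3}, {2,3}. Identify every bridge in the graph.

The edges on the cycle 5-4-1-5 are not bridges since each lies on that cycle.
Every edge lies on some cycle, so there are no bridges.

none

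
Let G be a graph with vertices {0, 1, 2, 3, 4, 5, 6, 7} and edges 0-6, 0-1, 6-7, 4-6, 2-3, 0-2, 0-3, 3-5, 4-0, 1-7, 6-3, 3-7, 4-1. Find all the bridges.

The edges on the cycle 0-6-7-3-2-0 are not bridges since each lies on that cycle.
But removing 3-5 disconnects 3 from 5 — this is a bridge.

3-5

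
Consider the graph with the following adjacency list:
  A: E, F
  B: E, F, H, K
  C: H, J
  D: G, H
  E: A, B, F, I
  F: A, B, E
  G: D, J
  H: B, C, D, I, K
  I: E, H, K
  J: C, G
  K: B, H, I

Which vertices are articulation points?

H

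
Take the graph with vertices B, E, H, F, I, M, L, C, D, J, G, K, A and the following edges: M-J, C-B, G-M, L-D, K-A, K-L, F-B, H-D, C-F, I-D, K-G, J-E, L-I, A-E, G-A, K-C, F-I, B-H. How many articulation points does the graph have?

Removing K increases the component count from 1 to 2, so K is a cut vertex.
By contrast removing I leaves 1 component; it is not a cut vertex. No other vertex is a cut vertex either.

1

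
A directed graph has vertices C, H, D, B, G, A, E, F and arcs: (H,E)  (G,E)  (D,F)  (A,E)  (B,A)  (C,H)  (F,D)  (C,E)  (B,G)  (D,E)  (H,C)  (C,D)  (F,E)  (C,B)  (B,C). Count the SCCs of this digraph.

{B, C, H} are all mutually reachable — one SCC of size 3.
{D, F} are all mutually reachable — one SCC of size 2.
{A} is an SCC by itself.
{E} is an SCC by itself.
{G} is an SCC by itself.
That gives 5 strongly connected components.

5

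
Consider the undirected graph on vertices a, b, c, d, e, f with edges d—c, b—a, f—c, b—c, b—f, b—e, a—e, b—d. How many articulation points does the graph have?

Removing b increases the component count from 1 to 2, so b is a cut vertex.
By contrast removing e leaves 1 component; it is not a cut vertex. No other vertex is a cut vertex either.

1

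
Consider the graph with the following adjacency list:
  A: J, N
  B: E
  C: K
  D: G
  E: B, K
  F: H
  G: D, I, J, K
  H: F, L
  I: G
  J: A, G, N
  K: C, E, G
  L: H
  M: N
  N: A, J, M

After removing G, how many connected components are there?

5

With G gone, the remaining components are: {D}; {I}; {F, H, L}; {A, J, M, N}; {B, C, E, K}.
That is 5 components.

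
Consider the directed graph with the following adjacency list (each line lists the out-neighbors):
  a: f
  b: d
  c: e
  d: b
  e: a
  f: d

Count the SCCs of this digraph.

5

{b, d} are all mutually reachable — one SCC of size 2.
{e} is an SCC by itself.
{f} is an SCC by itself.
{a} is an SCC by itself.
{c} is an SCC by itself.
That gives 5 strongly connected components.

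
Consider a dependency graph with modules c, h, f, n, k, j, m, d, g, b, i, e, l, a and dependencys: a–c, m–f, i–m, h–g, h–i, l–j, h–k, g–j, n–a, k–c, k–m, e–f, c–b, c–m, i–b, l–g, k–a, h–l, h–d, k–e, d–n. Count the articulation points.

1

Removing h increases the component count from 1 to 2, so h is a cut vertex.
By contrast removing e leaves 1 component; it is not a cut vertex. No other vertex is a cut vertex either.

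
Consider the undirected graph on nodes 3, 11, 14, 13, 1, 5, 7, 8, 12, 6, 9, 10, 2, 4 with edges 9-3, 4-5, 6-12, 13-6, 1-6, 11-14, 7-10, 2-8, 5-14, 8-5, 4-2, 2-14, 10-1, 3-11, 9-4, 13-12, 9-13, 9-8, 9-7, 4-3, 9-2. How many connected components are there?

1

Starting from 1 we can reach 1, 2, 3, 4, 5, 6, 7, 8, 9, 10, 11, 12, 13, 14. That is one component of size 14.
Total: 1 component.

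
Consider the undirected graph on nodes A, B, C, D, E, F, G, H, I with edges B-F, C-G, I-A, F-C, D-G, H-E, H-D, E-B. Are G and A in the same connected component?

The component containing G is {B, C, D, E, F, G, H}, and A is not in it.

No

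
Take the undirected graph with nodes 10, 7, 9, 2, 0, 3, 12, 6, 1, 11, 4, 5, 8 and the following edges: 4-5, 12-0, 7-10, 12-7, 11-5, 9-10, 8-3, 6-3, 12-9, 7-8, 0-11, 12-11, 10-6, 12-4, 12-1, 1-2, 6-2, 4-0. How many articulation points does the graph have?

1

Removing 12 increases the component count from 1 to 2, so 12 is a cut vertex.
By contrast removing 9 leaves 1 component; it is not a cut vertex. No other vertex is a cut vertex either.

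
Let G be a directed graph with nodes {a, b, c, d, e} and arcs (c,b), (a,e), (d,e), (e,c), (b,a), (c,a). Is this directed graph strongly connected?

No

There is no directed path from e to d, so the graph is not strongly connected.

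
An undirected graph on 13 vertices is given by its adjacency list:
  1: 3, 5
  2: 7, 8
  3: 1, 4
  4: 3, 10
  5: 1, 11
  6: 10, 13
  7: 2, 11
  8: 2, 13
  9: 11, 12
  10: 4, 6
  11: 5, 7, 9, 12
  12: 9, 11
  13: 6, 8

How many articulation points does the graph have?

Removing 11 increases the component count from 1 to 2, so 11 is a cut vertex.
By contrast removing 13 leaves 1 component; it is not a cut vertex. No other vertex is a cut vertex either.

1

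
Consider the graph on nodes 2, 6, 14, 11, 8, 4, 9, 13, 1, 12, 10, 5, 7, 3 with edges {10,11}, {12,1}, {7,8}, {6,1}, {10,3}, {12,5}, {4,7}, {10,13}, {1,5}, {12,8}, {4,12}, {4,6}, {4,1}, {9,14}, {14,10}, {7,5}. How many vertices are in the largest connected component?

2 is isolated — a component by itself.
Starting from 3 we can reach 3, 9, 10, 11, 13, 14. That is one component of size 6.
Starting from 1 we can reach 1, 4, 5, 6, 7, 8, 12. That is one component of size 7.
The largest has 7 vertices.

7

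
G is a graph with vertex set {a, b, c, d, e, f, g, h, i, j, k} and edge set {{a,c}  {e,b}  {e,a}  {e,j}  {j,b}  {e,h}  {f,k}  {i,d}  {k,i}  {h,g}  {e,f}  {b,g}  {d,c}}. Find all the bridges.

none

The edges on the cycle e-f-k-i-d-c-a-e are not bridges since each lies on that cycle.
Every edge lies on some cycle, so there are no bridges.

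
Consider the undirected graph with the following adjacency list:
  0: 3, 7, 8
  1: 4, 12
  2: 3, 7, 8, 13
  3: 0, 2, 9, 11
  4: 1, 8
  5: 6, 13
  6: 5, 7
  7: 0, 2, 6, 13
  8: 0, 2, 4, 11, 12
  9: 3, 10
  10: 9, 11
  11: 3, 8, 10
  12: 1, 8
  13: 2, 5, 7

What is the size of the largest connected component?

14

Starting from 0 we can reach 0, 1, 2, 3, 4, 5, 6, 7, 8, 9, 10, 11, 12, 13. That is one component of size 14.
The largest has 14 vertices.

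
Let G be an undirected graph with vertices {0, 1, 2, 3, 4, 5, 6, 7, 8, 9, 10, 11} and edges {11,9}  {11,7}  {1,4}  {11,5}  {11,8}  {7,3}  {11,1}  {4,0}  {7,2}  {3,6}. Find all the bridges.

0-4, 1-11, 1-4, 11-5, 11-7, 11-8, 11-9, 2-7, 3-6, 3-7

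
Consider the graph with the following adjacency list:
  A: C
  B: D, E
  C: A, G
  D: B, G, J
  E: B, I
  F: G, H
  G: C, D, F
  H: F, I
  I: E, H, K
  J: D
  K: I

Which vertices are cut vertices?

C, D, G, I

Removing C increases the component count from 1 to 2, so C is a cut vertex.
Removing D increases the component count from 1 to 2, so D is a cut vertex.
Removing G increases the component count from 1 to 2, so G is a cut vertex.
Likewise I is a cut vertex.
By contrast removing F leaves 1 component; it is not a cut vertex. No other vertex is a cut vertex either.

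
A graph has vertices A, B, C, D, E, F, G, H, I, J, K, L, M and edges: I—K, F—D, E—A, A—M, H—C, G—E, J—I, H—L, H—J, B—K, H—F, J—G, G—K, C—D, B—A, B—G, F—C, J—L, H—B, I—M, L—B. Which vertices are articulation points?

Removing H increases the component count from 1 to 2, so H is a cut vertex.
By contrast removing F leaves 1 component; it is not a cut vertex. No other vertex is a cut vertex either.

H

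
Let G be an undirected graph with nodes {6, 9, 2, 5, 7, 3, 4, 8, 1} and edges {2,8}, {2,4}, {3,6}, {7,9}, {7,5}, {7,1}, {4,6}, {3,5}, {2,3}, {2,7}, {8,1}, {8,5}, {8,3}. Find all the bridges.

7-9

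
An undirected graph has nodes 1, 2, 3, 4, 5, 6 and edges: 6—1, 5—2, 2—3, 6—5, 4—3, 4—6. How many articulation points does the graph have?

Removing 6 increases the component count from 1 to 2, so 6 is a cut vertex.
By contrast removing 1 leaves 1 component; it is not a cut vertex. No other vertex is a cut vertex either.

1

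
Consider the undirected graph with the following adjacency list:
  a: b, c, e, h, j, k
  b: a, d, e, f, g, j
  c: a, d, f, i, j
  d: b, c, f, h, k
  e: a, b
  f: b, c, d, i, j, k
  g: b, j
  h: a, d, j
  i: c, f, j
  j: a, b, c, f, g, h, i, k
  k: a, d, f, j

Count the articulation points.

0

Removing f, for instance, still leaves 1 component. No single vertex removal increases the component count — the graph has no articulation points.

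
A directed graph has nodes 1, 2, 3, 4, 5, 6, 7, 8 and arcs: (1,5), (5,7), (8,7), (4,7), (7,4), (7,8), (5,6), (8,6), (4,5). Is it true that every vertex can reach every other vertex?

No

There is no directed path from 8 to 3, so the graph is not strongly connected.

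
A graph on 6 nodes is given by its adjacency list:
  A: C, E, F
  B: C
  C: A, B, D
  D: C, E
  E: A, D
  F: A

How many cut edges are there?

2

The edges on the cycle C-A-E-D-C are not bridges since each lies on that cycle.
But removing A-F disconnects A from F; removing C-B disconnects C from B — these are bridges.
That makes 2 bridges.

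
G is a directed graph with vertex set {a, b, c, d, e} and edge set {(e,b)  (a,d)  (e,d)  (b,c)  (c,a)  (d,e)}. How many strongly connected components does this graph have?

{a, b, c, d, e} are all mutually reachable — one SCC of size 5.
That gives 1 strongly connected component.

1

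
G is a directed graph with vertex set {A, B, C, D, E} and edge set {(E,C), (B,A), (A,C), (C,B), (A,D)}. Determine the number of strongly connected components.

{A, B, C} are all mutually reachable — one SCC of size 3.
{E} is an SCC by itself.
{D} is an SCC by itself.
That gives 3 strongly connected components.

3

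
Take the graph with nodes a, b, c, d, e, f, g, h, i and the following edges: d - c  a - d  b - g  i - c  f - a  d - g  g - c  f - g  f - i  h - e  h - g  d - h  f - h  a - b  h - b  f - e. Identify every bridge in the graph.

The edges on the cycle f-i-c-d-a-f are not bridges since each lies on that cycle.
Every edge lies on some cycle, so there are no bridges.

none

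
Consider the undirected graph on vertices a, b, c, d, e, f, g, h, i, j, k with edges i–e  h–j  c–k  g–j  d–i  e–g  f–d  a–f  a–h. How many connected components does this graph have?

3

b is isolated — a component by itself.
Starting from c we can reach c, k. That is one component of size 2.
Starting from a we can reach a, d, e, f, g, h, i, j. That is one component of size 8.
Total: 3 components.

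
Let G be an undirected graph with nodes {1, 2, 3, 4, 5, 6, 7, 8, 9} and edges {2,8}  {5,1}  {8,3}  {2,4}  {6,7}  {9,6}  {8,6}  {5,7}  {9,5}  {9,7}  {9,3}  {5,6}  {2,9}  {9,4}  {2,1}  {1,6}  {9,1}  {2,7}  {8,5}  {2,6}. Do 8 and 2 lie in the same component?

From 8 we can reach 1, 2, 3, 4, 5, 6, 7, 8, 9, which includes 2.

Yes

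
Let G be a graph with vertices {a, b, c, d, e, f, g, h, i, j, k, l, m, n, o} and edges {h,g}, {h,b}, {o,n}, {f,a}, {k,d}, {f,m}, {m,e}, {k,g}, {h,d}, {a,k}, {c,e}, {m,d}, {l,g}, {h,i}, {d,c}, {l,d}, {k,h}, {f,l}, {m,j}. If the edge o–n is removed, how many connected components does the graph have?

3

Before removal there are 2 components.
o–n is a bridge — removing it separates o's side from n's side.
After removal: 3 components.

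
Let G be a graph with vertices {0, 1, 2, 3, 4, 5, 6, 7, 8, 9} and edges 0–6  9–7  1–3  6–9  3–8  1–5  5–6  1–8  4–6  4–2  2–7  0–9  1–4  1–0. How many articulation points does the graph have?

1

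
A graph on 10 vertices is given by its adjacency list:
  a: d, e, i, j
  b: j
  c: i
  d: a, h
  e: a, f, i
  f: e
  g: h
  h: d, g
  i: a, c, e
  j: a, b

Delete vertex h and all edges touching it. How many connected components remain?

2

With h gone, the remaining components are: {g}; {a, b, c, d, e, f, i, j}.
That is 2 components.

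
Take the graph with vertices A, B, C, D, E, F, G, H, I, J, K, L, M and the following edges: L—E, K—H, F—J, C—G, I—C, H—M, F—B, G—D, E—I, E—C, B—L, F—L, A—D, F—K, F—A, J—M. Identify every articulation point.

Removing F increases the component count from 1 to 2, so F is a cut vertex.
By contrast removing I leaves 1 component; it is not a cut vertex. No other vertex is a cut vertex either.

F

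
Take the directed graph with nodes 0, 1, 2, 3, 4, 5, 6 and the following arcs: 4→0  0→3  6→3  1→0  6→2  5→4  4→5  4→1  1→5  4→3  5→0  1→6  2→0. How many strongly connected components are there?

5

{1, 4, 5} are all mutually reachable — one SCC of size 3.
{2} is an SCC by itself.
{3} is an SCC by itself.
{6} is an SCC by itself.
{0} is an SCC by itself.
That gives 5 strongly connected components.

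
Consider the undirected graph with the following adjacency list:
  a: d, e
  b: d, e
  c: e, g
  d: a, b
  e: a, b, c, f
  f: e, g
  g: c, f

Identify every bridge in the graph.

none

The edges on the cycle e-c-g-f-e are not bridges since each lies on that cycle.
Every edge lies on some cycle, so there are no bridges.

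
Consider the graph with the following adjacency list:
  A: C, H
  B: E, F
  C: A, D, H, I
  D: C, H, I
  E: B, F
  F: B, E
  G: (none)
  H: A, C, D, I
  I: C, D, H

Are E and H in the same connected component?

No

The component containing E is {B, E, F}, and H is not in it.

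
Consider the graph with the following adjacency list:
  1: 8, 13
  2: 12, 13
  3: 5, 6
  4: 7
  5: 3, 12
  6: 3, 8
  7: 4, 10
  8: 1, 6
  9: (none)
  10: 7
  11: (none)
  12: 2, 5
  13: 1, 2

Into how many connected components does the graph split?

11 is isolated — a component by itself.
9 is isolated — a component by itself.
Starting from 4 we can reach 4, 7, 10. That is one component of size 3.
Starting from 1 we can reach 1, 2, 3, 5, 6, 8, 12, 13. That is one component of size 8.
Total: 4 components.

4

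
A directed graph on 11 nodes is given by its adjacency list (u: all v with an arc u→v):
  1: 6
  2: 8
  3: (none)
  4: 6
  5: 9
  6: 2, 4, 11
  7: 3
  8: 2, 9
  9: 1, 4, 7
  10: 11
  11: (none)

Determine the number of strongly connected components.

6

{1, 2, 4, 6, 8, 9} are all mutually reachable — one SCC of size 6.
{5} is an SCC by itself.
{10} is an SCC by itself.
{11} is an SCC by itself.
{7} is an SCC by itself.
(and 1 more singleton SCC)
That gives 6 strongly connected components.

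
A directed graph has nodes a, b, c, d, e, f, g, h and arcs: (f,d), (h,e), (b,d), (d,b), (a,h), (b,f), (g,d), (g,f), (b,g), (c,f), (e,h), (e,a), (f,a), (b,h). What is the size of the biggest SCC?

4

{b, d, f, g} are all mutually reachable — one SCC of size 4.
{a, e, h} are all mutually reachable — one SCC of size 3.
{c} is an SCC by itself.
The largest has 4 vertices.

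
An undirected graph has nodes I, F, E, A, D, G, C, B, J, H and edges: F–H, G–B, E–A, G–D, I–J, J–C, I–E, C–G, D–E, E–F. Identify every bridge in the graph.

A-E, B-G, E-F, F-H

The edges on the cycle I-J-C-G-D-E-I are not bridges since each lies on that cycle.
But removing A–E disconnects A from E; removing H–F disconnects H from F; removing E–F disconnects E from F; removing G–B disconnects G from B — these are bridges.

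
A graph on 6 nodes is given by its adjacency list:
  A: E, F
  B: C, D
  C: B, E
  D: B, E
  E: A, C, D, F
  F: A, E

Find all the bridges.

The edges on the cycle E-A-F-E are not bridges since each lies on that cycle.
Every edge lies on some cycle, so there are no bridges.

none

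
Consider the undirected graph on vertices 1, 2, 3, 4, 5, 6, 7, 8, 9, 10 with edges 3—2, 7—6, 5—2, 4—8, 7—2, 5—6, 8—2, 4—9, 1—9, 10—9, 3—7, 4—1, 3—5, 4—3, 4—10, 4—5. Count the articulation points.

Removing 4 increases the component count from 1 to 2, so 4 is a cut vertex.
By contrast removing 7 leaves 1 component; it is not a cut vertex. No other vertex is a cut vertex either.

1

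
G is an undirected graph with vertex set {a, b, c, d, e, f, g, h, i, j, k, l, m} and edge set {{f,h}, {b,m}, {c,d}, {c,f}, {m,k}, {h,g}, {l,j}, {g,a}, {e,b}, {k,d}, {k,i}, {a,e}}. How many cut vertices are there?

1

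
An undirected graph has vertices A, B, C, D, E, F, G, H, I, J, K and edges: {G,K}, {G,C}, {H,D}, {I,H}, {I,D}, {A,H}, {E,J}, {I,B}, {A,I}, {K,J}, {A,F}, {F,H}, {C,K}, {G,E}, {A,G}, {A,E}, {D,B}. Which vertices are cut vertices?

A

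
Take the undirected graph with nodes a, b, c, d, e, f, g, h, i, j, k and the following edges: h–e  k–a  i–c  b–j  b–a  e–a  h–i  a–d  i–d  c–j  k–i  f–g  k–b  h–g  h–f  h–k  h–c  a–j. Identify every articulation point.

Removing h increases the component count from 1 to 2, so h is a cut vertex.
By contrast removing f leaves 1 component; it is not a cut vertex. No other vertex is a cut vertex either.

h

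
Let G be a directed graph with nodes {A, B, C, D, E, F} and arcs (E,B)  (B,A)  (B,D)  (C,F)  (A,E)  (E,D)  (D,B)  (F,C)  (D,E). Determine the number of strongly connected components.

2

{A, B, D, E} are all mutually reachable — one SCC of size 4.
{C, F} are all mutually reachable — one SCC of size 2.
That gives 2 strongly connected components.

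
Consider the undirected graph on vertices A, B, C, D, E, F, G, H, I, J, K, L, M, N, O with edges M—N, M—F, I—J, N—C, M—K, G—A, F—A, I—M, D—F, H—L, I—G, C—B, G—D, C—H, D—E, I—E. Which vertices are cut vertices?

Removing C increases the component count from 2 to 4, so C is a cut vertex.
Removing H increases the component count from 2 to 3, so H is a cut vertex.
Removing I increases the component count from 2 to 3, so I is a cut vertex.
Likewise M, N are cut vertices.
By contrast removing E leaves 2 components; it is not a cut vertex. No other vertex is a cut vertex either.

C, H, I, M, N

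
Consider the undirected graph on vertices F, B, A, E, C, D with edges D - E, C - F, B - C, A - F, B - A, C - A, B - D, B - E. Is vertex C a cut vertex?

No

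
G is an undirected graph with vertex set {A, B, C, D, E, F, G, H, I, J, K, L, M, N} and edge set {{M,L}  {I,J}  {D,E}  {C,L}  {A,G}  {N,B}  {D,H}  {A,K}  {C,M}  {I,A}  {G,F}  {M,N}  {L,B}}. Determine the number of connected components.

Starting from D we can reach D, E, H. That is one component of size 3.
Starting from B we can reach B, C, L, M, N. That is one component of size 5.
Starting from A we can reach A, F, G, I, J, K. That is one component of size 6.
Total: 3 components.

3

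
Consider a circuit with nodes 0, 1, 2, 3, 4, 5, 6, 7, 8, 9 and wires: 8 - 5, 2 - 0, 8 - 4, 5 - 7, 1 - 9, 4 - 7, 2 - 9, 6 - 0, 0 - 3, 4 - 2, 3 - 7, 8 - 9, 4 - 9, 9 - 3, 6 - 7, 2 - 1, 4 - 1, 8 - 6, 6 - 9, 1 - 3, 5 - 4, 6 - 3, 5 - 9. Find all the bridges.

none

The edges on the cycle 8-5-4-8 are not bridges since each lies on that cycle.
Every edge lies on some cycle, so there are no bridges.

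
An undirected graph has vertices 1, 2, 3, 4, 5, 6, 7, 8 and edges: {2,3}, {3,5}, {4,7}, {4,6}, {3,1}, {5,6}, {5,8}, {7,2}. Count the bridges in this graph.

2

The edges on the cycle 4-7-2-3-5-6-4 are not bridges since each lies on that cycle.
But removing 5—8 disconnects 5 from 8; removing 3—1 disconnects 3 from 1 — these are bridges.
That makes 2 bridges.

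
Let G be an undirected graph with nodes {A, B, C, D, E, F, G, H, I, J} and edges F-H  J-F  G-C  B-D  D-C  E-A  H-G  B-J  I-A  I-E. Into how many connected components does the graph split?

Starting from A we can reach A, E, I. That is one component of size 3.
Starting from B we can reach B, C, D, F, G, H, J. That is one component of size 7.
Total: 2 components.

2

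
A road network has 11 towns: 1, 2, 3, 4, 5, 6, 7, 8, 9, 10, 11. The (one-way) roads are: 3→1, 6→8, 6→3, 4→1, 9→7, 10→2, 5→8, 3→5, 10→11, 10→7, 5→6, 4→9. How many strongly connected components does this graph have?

9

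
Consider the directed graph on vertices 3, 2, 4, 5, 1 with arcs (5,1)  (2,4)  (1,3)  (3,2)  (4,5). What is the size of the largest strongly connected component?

5

{1, 2, 3, 4, 5} are all mutually reachable — one SCC of size 5.
The largest has 5 vertices.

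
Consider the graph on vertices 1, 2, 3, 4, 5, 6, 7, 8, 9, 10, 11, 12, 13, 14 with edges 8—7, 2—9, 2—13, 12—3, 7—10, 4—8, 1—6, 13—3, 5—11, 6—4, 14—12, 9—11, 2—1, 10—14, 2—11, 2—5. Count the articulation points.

Removing 2 increases the component count from 1 to 2, so 2 is a cut vertex.
By contrast removing 4 leaves 1 component; it is not a cut vertex. No other vertex is a cut vertex either.

1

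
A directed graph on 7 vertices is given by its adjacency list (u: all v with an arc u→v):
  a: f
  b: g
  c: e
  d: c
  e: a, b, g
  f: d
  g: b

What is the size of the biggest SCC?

5

{a, c, d, e, f} are all mutually reachable — one SCC of size 5.
{b, g} are all mutually reachable — one SCC of size 2.
The largest has 5 vertices.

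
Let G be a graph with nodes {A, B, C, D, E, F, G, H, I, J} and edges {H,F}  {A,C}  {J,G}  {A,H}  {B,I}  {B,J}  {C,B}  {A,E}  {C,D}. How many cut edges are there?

removing A–C disconnects A from C; removing B–C disconnects B from C; removing A–E disconnects A from E; removing D–C disconnects D from C — these are bridges.
In total 9 edges are bridges.

9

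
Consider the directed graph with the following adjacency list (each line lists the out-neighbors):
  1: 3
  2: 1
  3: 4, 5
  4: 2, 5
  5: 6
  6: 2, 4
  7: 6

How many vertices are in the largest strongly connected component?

6

{1, 2, 3, 4, 5, 6} are all mutually reachable — one SCC of size 6.
{7} is an SCC by itself.
The largest has 6 vertices.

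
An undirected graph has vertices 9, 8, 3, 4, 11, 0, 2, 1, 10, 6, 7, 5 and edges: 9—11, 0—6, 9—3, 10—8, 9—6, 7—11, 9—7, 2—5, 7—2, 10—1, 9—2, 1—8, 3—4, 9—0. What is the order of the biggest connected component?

Starting from 1 we can reach 1, 8, 10. That is one component of size 3.
Starting from 0 we can reach 0, 2, 3, 4, 5, 6, 7, 9, 11. That is one component of size 9.
The largest has 9 vertices.

9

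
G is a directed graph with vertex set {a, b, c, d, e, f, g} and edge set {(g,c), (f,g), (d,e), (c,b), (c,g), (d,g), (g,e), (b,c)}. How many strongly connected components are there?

5

{b, c, g} are all mutually reachable — one SCC of size 3.
{f} is an SCC by itself.
{d} is an SCC by itself.
{e} is an SCC by itself.
{a} is an SCC by itself.
That gives 5 strongly connected components.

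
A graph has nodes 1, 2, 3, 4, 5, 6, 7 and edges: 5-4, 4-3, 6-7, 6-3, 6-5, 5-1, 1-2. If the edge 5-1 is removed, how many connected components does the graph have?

2

Before removal there is 1 component.
5-1 is a bridge — removing it separates 5's side from 1's side.
After removal: 2 components.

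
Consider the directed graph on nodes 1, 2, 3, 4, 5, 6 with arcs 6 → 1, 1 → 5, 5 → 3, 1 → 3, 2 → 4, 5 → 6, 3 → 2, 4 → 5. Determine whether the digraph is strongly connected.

Yes

From 2 we can reach every vertex (1, 2, 3, 4, 5, 6), and every vertex can reach 2 (1, 2, 3, 4, 5, 6). So the whole graph is one strongly connected component.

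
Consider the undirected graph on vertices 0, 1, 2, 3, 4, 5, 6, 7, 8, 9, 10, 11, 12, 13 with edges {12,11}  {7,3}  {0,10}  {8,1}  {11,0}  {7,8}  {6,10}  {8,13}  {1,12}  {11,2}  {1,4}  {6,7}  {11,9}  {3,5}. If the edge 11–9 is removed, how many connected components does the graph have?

Before removal there is 1 component.
11–9 is a bridge — removing it separates 11's side from 9's side.
After removal: 2 components.

2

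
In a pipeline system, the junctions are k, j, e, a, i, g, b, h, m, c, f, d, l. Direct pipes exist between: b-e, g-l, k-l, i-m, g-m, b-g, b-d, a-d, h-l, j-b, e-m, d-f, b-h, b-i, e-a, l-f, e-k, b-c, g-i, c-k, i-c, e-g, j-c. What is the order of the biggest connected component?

13

Starting from a we can reach a, b, c, d, e, f, g, h, i, j, k, l, m. That is one component of size 13.
The largest has 13 vertices.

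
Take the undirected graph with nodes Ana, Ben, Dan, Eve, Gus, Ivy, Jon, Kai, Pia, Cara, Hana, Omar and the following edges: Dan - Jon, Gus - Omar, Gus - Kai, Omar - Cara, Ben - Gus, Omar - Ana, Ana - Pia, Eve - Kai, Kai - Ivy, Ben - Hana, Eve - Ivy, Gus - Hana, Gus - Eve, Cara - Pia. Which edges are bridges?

Dan-Jon, Gus-Omar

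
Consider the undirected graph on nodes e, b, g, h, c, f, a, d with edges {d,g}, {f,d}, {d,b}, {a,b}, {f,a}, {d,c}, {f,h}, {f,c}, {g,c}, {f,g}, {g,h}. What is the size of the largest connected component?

7

e is isolated — a component by itself.
Starting from a we can reach a, b, c, d, f, g, h. That is one component of size 7.
The largest has 7 vertices.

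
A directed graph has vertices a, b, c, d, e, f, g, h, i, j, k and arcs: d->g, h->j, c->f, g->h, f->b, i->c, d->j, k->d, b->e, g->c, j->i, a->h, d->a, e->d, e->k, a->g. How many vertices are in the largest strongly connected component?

{a, b, c, d, e, f, g, h, i, j, k} are all mutually reachable — one SCC of size 11.
The largest has 11 vertices.

11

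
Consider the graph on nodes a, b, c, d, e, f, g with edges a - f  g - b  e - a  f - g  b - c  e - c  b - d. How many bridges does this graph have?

1

The edges on the cycle e-a-f-g-b-c-e are not bridges since each lies on that cycle.
But removing b - d disconnects b from d — this is a bridge.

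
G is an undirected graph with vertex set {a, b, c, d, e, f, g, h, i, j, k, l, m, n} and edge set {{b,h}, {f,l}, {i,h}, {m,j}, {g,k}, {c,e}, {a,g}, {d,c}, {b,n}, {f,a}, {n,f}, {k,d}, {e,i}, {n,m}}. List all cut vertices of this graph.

f, m, n

Removing f increases the component count from 1 to 2, so f is a cut vertex.
Removing m increases the component count from 1 to 2, so m is a cut vertex.
Removing n increases the component count from 1 to 2, so n is a cut vertex.
By contrast removing h leaves 1 component; it is not a cut vertex. No other vertex is a cut vertex either.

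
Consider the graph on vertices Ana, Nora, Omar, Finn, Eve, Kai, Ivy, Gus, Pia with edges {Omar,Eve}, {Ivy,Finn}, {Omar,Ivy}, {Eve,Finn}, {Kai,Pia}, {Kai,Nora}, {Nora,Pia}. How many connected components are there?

4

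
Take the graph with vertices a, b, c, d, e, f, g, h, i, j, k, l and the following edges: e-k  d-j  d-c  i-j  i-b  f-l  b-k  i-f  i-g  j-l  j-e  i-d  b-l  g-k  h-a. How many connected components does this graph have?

2

Starting from a we can reach a, h. That is one component of size 2.
Starting from b we can reach b, c, d, e, f, g, i, j, k, l. That is one component of size 10.
Total: 2 components.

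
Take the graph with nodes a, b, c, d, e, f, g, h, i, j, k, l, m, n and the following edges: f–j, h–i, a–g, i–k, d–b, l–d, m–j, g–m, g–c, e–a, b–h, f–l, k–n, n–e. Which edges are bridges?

The edges on the cycle f-l-d-b-h-i-k-n-e-a-g-m-j-f are not bridges since each lies on that cycle.
But removing g–c disconnects g from c — this is a bridge.

c-g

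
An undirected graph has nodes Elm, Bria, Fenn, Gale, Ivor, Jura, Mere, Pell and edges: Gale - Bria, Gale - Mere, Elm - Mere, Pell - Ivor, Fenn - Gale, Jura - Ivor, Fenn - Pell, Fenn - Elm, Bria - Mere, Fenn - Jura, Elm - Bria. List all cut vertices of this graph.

Removing Fenn increases the component count from 1 to 2, so Fenn is a cut vertex.
By contrast removing Bria leaves 1 component; it is not a cut vertex. No other vertex is a cut vertex either.

Fenn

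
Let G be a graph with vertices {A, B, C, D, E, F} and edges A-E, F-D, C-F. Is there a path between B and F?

The component containing B is {B}, and F is not in it.

No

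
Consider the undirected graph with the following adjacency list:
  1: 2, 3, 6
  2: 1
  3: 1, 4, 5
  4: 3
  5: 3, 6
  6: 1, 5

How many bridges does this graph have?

2

The edges on the cycle 1-6-5-3-1 are not bridges since each lies on that cycle.
But removing 3-4 disconnects 3 from 4; removing 1-2 disconnects 1 from 2 — these are bridges.
That makes 2 bridges.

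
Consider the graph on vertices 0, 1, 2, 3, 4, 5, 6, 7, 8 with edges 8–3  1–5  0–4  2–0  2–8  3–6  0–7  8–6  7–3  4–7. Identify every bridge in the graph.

The edges on the cycle 8-3-6-8 are not bridges since each lies on that cycle.
But removing 5–1 disconnects 5 from 1 — this is a bridge.

1-5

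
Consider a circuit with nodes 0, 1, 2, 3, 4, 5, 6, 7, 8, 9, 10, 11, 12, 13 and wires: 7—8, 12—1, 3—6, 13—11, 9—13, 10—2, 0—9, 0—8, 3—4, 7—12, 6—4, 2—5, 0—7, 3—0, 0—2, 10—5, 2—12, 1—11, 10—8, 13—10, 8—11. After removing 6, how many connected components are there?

1

With 6 gone, the remaining components are: {0, 1, 2, 3, 4, 5, 7, 8, 9, 10, 11, 12, 13}.
That is 1 component.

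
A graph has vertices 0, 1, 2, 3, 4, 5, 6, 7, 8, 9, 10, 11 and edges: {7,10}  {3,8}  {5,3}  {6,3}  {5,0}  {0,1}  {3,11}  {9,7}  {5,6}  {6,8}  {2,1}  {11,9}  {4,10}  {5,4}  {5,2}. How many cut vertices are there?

1

Removing 5 increases the component count from 1 to 2, so 5 is a cut vertex.
By contrast removing 2 leaves 1 component; it is not a cut vertex. No other vertex is a cut vertex either.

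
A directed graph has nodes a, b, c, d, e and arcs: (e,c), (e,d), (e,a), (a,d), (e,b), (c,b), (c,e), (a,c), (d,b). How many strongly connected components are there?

3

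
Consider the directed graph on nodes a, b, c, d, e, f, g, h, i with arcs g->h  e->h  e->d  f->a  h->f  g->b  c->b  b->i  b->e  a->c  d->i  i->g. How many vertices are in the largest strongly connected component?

{a, b, c, d, e, f, g, h, i} are all mutually reachable — one SCC of size 9.
The largest has 9 vertices.

9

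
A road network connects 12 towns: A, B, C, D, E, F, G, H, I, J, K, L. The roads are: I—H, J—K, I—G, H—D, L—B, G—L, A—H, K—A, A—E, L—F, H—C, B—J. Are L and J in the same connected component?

Yes

From L we can reach A, B, C, D, E, F, G, H, I, J, K, L, which includes J.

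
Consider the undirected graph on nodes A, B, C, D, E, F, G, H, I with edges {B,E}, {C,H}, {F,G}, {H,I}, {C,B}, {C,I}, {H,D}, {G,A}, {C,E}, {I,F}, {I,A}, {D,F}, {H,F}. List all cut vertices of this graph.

Removing C increases the component count from 1 to 2, so C is a cut vertex.
By contrast removing D leaves 1 component; it is not a cut vertex. No other vertex is a cut vertex either.

C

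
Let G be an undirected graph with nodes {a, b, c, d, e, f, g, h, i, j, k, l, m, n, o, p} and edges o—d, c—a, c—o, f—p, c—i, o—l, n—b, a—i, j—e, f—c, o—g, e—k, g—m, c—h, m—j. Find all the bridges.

b-n, c-f, c-h, c-o, d-o, e-j, e-k, f-p, g-m, g-o, j-m, l-o

The edges on the cycle c-a-i-c are not bridges since each lies on that cycle.
But removing c—o disconnects c from o; removing o—g disconnects o from g; removing m—g disconnects m from g; removing e—j disconnects e from j — these are bridges.
In total 12 edges are bridges.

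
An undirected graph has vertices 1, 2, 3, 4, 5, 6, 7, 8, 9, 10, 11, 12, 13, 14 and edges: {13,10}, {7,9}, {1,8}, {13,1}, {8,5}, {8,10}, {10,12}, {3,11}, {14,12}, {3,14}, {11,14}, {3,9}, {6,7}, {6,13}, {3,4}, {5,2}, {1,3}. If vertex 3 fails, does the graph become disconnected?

Yes

Deleting 3 raises the number of components from 1 to 2, so 3 is a cut vertex.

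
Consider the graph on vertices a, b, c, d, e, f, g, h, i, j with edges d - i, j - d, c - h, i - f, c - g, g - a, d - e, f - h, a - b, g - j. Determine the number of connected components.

1

Starting from a we can reach a, b, c, d, e, f, g, h, i, j. That is one component of size 10.
Total: 1 component.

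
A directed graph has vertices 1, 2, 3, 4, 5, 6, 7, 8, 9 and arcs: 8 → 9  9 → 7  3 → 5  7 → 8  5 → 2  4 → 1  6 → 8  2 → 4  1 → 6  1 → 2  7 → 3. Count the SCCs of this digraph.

1

{1, 2, 3, 4, 5, 6, 7, 8, 9} are all mutually reachable — one SCC of size 9.
That gives 1 strongly connected component.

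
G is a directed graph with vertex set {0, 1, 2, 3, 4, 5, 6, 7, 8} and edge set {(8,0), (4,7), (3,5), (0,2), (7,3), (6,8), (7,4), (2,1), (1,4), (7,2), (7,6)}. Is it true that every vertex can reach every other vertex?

No

There is no directed path from 3 to 1, so the graph is not strongly connected.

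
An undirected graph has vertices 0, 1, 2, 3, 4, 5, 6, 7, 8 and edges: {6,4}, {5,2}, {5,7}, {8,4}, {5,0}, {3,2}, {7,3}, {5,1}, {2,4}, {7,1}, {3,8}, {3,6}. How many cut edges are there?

1

The edges on the cycle 3-8-4-2-3 are not bridges since each lies on that cycle.
But removing 0 - 5 disconnects 0 from 5 — this is a bridge.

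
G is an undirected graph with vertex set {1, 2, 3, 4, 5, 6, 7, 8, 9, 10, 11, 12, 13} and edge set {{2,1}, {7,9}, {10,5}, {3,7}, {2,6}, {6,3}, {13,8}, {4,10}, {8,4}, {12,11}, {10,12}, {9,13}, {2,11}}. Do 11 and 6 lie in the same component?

Yes

From 11 we can reach 1, 2, 3, 4, 5, 6, 7, 8, 9, 10, 11, 12, 13, which includes 6.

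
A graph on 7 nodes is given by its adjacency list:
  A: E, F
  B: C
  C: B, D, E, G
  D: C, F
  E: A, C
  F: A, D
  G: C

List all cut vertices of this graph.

C

Removing C increases the component count from 1 to 3, so C is a cut vertex.
By contrast removing B leaves 1 component; it is not a cut vertex. No other vertex is a cut vertex either.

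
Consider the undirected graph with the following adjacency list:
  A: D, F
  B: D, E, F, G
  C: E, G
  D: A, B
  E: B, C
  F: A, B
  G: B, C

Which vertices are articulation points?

Removing B increases the component count from 1 to 2, so B is a cut vertex.
By contrast removing F leaves 1 component; it is not a cut vertex. No other vertex is a cut vertex either.

B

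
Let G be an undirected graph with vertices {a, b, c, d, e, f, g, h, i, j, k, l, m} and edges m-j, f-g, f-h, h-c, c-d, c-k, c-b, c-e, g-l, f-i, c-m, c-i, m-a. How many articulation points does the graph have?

Removing c increases the component count from 1 to 6, so c is a cut vertex.
Removing f increases the component count from 1 to 2, so f is a cut vertex.
Removing g increases the component count from 1 to 2, so g is a cut vertex.
Likewise m is a cut vertex.
By contrast removing l leaves 1 component; it is not a cut vertex. No other vertex is a cut vertex either.

4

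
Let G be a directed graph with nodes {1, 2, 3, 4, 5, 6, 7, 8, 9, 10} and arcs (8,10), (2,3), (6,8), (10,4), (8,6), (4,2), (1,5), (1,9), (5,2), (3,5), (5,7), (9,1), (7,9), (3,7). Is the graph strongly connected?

No

There is no directed path from 4 to 10, so the graph is not strongly connected.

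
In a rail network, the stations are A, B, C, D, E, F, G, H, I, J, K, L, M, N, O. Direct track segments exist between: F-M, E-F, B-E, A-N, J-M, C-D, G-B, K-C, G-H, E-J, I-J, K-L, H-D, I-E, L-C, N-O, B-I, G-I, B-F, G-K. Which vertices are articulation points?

Removing G increases the component count from 2 to 3, so G is a cut vertex.
Removing N increases the component count from 2 to 3, so N is a cut vertex.
By contrast removing A leaves 2 components; it is not a cut vertex. No other vertex is a cut vertex either.

G, N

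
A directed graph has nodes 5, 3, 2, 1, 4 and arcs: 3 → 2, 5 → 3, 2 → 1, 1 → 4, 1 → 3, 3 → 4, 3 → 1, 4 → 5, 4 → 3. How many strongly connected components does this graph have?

1

{1, 2, 3, 4, 5} are all mutually reachable — one SCC of size 5.
That gives 1 strongly connected component.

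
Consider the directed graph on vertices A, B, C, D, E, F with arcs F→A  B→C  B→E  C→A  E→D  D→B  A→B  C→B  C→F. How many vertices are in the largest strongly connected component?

{A, B, C, D, E, F} are all mutually reachable — one SCC of size 6.
The largest has 6 vertices.

6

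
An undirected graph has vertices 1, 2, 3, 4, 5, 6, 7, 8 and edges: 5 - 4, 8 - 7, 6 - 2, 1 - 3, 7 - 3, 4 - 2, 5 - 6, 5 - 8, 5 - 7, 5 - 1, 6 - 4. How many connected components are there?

Starting from 1 we can reach 1, 2, 3, 4, 5, 6, 7, 8. That is one component of size 8.
Total: 1 component.

1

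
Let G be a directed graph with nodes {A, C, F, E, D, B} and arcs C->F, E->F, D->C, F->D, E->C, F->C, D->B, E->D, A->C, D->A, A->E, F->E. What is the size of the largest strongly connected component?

5

{A, C, D, E, F} are all mutually reachable — one SCC of size 5.
{B} is an SCC by itself.
The largest has 5 vertices.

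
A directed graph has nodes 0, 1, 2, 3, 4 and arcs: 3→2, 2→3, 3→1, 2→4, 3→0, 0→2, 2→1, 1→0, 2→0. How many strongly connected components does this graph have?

{0, 1, 2, 3} are all mutually reachable — one SCC of size 4.
{4} is an SCC by itself.
That gives 2 strongly connected components.

2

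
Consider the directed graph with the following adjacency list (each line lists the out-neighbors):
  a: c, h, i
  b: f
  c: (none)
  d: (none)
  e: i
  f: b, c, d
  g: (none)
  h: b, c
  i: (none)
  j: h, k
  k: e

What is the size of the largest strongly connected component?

2

{b, f} are all mutually reachable — one SCC of size 2.
{a} is an SCC by itself.
{c} is an SCC by itself.
{j} is an SCC by itself.
{h} is an SCC by itself.
(and 5 more singleton SCCs)
The largest has 2 vertices.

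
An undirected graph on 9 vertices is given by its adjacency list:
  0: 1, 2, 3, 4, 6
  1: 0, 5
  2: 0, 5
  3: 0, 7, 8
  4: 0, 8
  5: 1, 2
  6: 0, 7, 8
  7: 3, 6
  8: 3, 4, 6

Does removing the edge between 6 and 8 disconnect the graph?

No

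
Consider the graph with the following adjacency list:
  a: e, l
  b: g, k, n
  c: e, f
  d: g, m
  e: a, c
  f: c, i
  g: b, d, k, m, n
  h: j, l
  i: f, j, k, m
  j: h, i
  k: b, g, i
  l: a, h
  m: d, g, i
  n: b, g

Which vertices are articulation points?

Removing i increases the component count from 1 to 2, so i is a cut vertex.
By contrast removing a leaves 1 component; it is not a cut vertex. No other vertex is a cut vertex either.

i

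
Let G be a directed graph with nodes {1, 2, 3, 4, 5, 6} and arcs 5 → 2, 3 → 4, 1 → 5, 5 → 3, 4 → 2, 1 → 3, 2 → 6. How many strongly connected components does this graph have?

6

{5} is an SCC by itself.
{6} is an SCC by itself.
{3} is an SCC by itself.
{2} is an SCC by itself.
{1} is an SCC by itself.
(and 1 more singleton SCC)
That gives 6 strongly connected components.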